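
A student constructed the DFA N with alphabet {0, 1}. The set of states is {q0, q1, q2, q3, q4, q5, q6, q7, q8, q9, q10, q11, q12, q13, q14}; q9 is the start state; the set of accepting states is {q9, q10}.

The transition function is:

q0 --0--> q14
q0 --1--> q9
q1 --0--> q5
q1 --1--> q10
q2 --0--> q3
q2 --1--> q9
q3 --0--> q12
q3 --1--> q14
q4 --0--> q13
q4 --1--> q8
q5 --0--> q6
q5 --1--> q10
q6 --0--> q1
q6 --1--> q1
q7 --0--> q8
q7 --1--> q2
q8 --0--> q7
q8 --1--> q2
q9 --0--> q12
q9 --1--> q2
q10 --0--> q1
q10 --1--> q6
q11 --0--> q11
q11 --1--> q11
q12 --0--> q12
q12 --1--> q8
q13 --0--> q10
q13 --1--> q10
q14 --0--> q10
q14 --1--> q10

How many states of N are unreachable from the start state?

4

BFS from q9 reaches {q1, q2, q3, q5, q6, q7, q8, q9, q10, q12, q14}; the 4 state(s) q0, q4, q11, q13 are never visited.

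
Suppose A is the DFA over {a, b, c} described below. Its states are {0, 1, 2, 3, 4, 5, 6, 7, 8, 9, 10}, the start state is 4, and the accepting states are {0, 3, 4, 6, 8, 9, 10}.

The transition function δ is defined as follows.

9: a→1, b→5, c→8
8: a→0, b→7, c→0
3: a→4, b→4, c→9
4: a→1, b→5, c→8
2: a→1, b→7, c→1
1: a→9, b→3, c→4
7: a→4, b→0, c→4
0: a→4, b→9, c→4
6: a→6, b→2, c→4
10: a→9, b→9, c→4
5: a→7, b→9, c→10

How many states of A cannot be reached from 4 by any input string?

2

No path from 4 leads to 2, 6; the other 9 states are all reachable.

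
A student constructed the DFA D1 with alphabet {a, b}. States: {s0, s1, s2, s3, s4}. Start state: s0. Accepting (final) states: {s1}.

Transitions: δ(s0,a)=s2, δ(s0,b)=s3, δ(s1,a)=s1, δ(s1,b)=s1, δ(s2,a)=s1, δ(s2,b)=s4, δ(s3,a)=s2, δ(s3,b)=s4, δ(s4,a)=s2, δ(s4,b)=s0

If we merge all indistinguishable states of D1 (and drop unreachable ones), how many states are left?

3

P0 = {s1} | {s0,s2,s3,s4}.
On input a, block {s0,s2,s3,s4} splits into {s0,s3,s4} and {s2}.
No further refinement is possible. Final partition (3 blocks): {s1} | {s0,s3,s4} | {s2}.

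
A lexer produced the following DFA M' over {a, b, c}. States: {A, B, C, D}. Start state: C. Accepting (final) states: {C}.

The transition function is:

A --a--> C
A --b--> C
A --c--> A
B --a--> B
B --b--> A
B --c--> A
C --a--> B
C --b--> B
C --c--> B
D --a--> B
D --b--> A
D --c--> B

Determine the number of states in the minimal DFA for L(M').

3

States {D} cannot be reached from the start state, so discard them.
Initial partition by acceptance: {C} | {A,B}.
Refine {A,B} on symbol a: members go to different blocks, giving {A} and {B}.
Stable partition: {C} | {A} | {B} — 3 equivalence classes.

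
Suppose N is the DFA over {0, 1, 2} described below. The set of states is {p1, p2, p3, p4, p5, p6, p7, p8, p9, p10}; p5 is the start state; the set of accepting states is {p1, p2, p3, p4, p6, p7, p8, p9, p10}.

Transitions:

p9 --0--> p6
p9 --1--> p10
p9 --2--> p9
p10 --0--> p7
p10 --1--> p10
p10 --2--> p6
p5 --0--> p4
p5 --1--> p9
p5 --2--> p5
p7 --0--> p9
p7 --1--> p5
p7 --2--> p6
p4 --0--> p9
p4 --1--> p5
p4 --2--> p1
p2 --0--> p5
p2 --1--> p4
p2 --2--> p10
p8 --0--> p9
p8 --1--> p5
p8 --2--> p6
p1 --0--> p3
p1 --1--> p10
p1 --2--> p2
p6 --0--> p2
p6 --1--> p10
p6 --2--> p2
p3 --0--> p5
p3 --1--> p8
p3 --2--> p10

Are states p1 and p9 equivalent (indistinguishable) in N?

Every state is reachable, so we keep all 10.
Start with accepting vs non-accepting: {p1,p2,p3,p4,p6,p7,p8,p9,p10} | {p5}.
Refine {p1,p2,p3,p4,p6,p7,p8,p9,p10} on symbol 0: members go to different blocks, giving {p1,p4,p6,p7,p8,p9,p10} and {p2,p3}.
Split {p1,p4,p6,p7,p8,p9,p10} by δ(·,0) → {p4,p7,p8,p9,p10} and {p1,p6}.
Refine {p4,p7,p8,p9,p10} on symbol 0: members go to different blocks, giving {p4,p7,p8,p10} and {p9}.
Refine {p4,p7,p8,p10} on symbol 0: members go to different blocks, giving {p4,p7,p8} and {p10}.
No further refinement is possible. Final partition (6 blocks): {p4,p7,p8} | {p5} | {p2,p3} | {p1,p6} | {p9} | {p10}.
p1 and p9 end up in different blocks, so they are distinguishable. For instance, the string '00' is accepted from only p9.

No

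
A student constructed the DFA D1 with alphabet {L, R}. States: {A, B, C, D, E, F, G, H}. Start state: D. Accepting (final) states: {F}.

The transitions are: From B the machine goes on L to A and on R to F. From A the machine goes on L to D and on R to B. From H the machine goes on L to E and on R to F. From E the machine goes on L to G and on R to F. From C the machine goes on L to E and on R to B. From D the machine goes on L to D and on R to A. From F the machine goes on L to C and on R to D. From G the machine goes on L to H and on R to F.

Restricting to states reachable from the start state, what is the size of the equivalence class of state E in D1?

3

Every state is reachable, so we keep all 8.
Initial partition by acceptance: {F} | {A,B,C,D,E,G,H}.
On input R, block {A,B,C,D,E,G,H} splits into {B,E,G,H} and {A,C,D}.
Split {B,E,G,H} by δ(·,L) → {E,G,H} and {B}.
Split {A,C,D} by δ(·,L) → {A,D} and {C}.
Refine {A,D} on symbol R: members go to different blocks, giving {A} and {D}.
Stable partition: {F} | {E,G,H} | {A} | {B} | {C} | {D} — 6 equivalence classes.
State E belongs to the block {E,G,H}, which has 3 states.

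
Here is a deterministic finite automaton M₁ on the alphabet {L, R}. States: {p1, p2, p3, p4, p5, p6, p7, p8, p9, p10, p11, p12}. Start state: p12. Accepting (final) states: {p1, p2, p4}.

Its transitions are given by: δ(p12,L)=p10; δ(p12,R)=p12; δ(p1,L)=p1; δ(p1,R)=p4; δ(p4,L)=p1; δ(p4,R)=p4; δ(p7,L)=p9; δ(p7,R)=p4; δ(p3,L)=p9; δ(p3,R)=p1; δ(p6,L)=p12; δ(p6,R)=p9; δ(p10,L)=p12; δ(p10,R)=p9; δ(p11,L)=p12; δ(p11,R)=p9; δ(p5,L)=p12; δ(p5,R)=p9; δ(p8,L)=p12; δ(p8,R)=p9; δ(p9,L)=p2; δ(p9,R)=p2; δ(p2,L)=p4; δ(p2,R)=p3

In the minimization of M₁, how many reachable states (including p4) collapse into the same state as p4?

2

First remove the unreachable states {p5,p6,p7,p8,p11}; 7 states remain.
Start with accepting vs non-accepting: {p1,p2,p4} | {p3,p9,p10,p12}.
On input R, block {p1,p2,p4} splits into {p1,p4} and {p2}.
On input L, block {p3,p9,p10,p12} splits into {p3,p10,p12} and {p9}.
Refine {p3,p10,p12} on symbol L: members go to different blocks, giving {p10,p12} and {p3}.
Refine {p10,p12} on symbol R: members go to different blocks, giving {p10} and {p12}.
No further refinement is possible. Final partition (6 blocks): {p1,p4} | {p10} | {p2} | {p9} | {p3} | {p12}.
The equivalence class containing p4 is {p1,p4}, of size 2.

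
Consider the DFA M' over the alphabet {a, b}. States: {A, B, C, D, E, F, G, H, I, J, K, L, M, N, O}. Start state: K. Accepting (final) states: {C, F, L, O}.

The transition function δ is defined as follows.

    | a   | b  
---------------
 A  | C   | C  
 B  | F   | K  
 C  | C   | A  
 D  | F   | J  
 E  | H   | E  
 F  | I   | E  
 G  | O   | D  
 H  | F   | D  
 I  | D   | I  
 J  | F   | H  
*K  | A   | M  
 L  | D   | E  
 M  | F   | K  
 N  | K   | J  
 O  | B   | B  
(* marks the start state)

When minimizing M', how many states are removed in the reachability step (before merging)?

5

No path from K leads to B, G, L, N, O; the other 10 states are all reachable.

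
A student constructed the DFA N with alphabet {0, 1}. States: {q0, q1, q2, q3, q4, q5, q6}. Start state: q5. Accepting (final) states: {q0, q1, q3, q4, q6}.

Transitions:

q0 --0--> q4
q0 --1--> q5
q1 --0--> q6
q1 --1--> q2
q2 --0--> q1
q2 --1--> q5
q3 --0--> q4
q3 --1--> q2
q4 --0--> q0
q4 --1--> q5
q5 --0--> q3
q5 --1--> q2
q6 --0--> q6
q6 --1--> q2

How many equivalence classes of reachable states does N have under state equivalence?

Every state is reachable, so we keep all 7.
P0 = {q0,q1,q3,q4,q6} | {q2,q5}.
Stable partition: {q0,q1,q3,q4,q6} | {q2,q5} — 2 equivalence classes.

2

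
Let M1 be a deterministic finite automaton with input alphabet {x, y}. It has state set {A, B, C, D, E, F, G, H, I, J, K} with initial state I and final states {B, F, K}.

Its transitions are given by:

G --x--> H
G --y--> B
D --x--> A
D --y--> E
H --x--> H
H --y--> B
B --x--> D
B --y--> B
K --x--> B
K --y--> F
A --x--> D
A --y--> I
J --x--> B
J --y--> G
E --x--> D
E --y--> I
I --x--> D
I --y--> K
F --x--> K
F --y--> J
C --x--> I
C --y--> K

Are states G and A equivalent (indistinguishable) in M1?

States {C} cannot be reached from the start state, so discard them.
Start with accepting vs non-accepting: {B,F,K} | {A,D,E,G,H,I,J}.
Refine {B,F,K} on symbol x: members go to different blocks, giving {F,K} and {B}.
On input x, block {F,K} splits into {F} and {K}.
On input x, block {A,D,E,G,H,I,J} splits into {A,D,E,G,H,I} and {J}.
On input y, block {A,D,E,G,H,I} splits into {A,D,E} and {G,H} and {I}.
Split {A,D,E} by δ(·,y) → {A,E} and {D}.
No further refinement is possible. Final partition (8 blocks): {F} | {A,E} | {B} | {K} | {J} | {G,H} | {I} | {D}.
G and A end up in different blocks, so they are distinguishable. For instance, the string 'y' is accepted from only G.

No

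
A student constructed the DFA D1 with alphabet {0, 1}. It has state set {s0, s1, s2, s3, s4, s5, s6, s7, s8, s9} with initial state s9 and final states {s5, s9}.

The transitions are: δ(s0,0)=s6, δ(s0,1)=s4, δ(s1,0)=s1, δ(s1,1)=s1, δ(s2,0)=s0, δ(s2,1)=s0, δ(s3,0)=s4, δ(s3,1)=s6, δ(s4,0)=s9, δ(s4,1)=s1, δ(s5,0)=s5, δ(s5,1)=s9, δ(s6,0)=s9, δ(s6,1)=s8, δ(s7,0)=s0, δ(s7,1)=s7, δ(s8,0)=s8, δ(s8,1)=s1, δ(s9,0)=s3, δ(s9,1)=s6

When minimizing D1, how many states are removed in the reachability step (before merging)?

4

Starting at s9 and following transitions, the reachable set is {s1, s3, s4, s6, s8, s9}. That leaves s0, s2, s5, s7 unreachable — 4 in total.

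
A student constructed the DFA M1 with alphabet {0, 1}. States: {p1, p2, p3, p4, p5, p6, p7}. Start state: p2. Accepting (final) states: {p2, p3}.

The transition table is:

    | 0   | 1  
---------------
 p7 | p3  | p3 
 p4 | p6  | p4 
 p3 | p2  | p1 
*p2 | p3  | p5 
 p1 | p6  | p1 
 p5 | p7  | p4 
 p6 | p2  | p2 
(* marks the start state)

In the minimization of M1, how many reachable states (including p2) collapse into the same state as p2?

2

Every state is reachable, so we keep all 7.
Initial partition by acceptance: {p2,p3} | {p1,p4,p5,p6,p7}.
Split {p1,p4,p5,p6,p7} by δ(·,0) → {p1,p4,p5} and {p6,p7}.
Stable partition: {p2,p3} | {p1,p4,p5} | {p6,p7} — 3 equivalence classes.
State p2 belongs to the block {p2,p3}, which has 2 states.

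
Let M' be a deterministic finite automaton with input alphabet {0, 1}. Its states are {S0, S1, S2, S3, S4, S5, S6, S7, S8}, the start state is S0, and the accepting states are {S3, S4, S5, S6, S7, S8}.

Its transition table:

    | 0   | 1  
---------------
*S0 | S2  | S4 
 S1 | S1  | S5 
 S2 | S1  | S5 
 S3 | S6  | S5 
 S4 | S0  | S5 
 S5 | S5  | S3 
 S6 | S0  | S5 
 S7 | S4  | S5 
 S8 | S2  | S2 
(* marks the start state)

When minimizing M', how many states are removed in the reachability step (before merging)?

BFS from S0 reaches {S0, S1, S2, S3, S4, S5, S6}; the 2 state(s) S7, S8 are never visited.

2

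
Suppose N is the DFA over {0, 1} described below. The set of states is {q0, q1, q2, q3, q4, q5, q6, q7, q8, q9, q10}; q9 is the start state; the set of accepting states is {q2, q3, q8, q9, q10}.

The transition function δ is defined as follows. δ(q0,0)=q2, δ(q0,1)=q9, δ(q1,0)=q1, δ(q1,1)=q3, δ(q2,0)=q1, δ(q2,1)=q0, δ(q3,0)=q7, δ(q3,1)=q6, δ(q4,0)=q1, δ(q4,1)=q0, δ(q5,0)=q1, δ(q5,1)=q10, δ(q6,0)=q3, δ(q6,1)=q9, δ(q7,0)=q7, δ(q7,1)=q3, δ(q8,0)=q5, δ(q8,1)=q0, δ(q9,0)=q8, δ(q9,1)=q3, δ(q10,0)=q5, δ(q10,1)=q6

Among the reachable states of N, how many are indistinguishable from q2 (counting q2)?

First remove the unreachable states {q4}; 10 states remain.
Initial partition by acceptance: {q2,q3,q8,q9,q10} | {q0,q1,q5,q6,q7}.
Split {q2,q3,q8,q9,q10} by δ(·,0) → {q2,q3,q8,q10} and {q9}.
On input 0, block {q0,q1,q5,q6,q7} splits into {q1,q5,q7} and {q0,q6}.
The partition is now stable with 4 blocks: {q2,q3,q8,q10} | {q1,q5,q7} | {q9} | {q0,q6}.
The equivalence class containing q2 is {q2,q3,q8,q10}, of size 4.

4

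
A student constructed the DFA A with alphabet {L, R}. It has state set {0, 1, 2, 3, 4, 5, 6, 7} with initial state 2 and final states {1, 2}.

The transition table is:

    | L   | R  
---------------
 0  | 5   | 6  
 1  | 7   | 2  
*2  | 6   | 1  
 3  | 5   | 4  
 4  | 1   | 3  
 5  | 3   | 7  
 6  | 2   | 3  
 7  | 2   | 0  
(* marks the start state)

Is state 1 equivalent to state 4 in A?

No

All states are reachable from the start state.
Start with accepting vs non-accepting: {1,2} | {0,3,4,5,6,7}.
On input L, block {0,3,4,5,6,7} splits into {0,3,5} and {4,6,7}.
The partition is now stable with 3 blocks: {1,2} | {0,3,5} | {4,6,7}.
1 and 4 end up in different blocks, so they are distinguishable. For instance, the string 'ε' is accepted from only 1.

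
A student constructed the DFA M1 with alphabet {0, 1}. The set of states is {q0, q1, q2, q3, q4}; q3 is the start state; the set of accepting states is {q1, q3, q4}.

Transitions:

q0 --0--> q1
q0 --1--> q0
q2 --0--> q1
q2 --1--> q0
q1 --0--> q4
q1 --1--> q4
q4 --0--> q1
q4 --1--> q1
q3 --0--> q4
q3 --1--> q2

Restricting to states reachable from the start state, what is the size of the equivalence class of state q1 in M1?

2

Initial partition by acceptance: {q1,q3,q4} | {q0,q2}.
On input 1, block {q1,q3,q4} splits into {q1,q4} and {q3}.
Stable partition: {q1,q4} | {q0,q2} | {q3} — 3 equivalence classes.
The equivalence class containing q1 is {q1,q4}, of size 2.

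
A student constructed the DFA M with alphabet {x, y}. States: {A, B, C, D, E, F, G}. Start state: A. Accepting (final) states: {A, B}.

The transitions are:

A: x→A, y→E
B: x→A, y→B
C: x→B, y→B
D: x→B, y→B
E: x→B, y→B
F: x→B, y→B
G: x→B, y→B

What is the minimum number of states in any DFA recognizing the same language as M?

3

States {C,D,F,G} cannot be reached from the start state, so discard them.
P0 = {A,B} | {E}.
Split {A,B} by δ(·,y) → {A} and {B}.
No further refinement is possible. Final partition (3 blocks): {A} | {E} | {B}.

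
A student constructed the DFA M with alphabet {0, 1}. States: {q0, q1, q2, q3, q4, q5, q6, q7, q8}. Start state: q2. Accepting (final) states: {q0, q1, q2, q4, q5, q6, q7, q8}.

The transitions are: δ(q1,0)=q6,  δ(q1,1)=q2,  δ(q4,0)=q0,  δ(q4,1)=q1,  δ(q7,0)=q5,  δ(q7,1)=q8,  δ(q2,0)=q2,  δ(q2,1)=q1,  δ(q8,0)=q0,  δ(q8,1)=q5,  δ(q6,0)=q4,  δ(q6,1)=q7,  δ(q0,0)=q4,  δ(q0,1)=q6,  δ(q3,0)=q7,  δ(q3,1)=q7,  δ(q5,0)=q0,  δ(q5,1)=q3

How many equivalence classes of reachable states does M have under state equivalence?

Every state is reachable, so we keep all 9.
P0 = {q0,q1,q2,q4,q5,q6,q7,q8} | {q3}.
On input 1, block {q0,q1,q2,q4,q5,q6,q7,q8} splits into {q0,q1,q2,q4,q6,q7,q8} and {q5}.
Split {q0,q1,q2,q4,q6,q7,q8} by δ(·,0) → {q0,q1,q2,q4,q6,q8} and {q7}.
On input 1, block {q0,q1,q2,q4,q6,q8} splits into {q0,q1,q2,q4} and {q6} and {q8}.
Refine {q0,q1,q2,q4} on symbol 0: members go to different blocks, giving {q0,q2,q4} and {q1}.
On input 1, block {q0,q2,q4} splits into {q2,q4} and {q0}.
Split {q2,q4} by δ(·,0) → {q2} and {q4}.
The partition is now stable with 9 blocks: {q2} | {q3} | {q5} | {q7} | {q6} | {q8} | {q1} | {q0} | {q4}.

9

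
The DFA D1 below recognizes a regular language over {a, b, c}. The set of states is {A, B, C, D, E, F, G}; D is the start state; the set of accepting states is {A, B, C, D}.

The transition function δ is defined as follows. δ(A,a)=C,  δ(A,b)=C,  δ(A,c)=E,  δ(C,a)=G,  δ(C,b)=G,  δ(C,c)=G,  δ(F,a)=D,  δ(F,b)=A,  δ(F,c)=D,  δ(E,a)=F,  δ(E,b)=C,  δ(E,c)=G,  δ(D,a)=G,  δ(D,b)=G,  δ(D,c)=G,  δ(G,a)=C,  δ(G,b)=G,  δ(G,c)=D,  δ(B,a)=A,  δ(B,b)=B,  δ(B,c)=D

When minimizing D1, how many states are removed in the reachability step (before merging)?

4

No path from D leads to A, B, E, F; the other 3 states are all reachable.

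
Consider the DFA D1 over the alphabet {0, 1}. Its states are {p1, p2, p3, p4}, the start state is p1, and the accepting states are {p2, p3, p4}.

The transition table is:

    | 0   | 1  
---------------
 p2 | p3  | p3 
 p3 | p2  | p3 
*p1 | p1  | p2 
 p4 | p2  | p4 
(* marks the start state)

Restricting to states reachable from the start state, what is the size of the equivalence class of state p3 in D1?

2

First remove the unreachable states {p4}; 3 states remain.
Initial partition by acceptance: {p2,p3} | {p1}.
The partition is now stable with 2 blocks: {p2,p3} | {p1}.
The equivalence class containing p3 is {p2,p3}, of size 2.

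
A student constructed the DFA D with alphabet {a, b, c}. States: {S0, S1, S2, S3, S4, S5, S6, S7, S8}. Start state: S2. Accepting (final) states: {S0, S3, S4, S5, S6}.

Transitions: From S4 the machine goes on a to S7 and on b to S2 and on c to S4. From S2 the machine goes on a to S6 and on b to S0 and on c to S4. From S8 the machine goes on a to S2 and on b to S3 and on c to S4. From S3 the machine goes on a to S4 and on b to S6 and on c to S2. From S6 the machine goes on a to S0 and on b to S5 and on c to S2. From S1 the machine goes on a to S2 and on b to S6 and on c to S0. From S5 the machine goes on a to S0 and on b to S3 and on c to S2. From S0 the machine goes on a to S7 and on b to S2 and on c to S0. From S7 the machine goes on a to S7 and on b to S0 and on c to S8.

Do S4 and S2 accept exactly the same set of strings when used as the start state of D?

Reachable states from the start: {S0,S2,S3,S4,S5,S6,S7,S8}. Unreachable: {S1} — drop them.
Start with accepting vs non-accepting: {S0,S3,S4,S5,S6} | {S2,S7,S8}.
On input a, block {S0,S3,S4,S5,S6} splits into {S3,S5,S6} and {S0,S4}.
On input a, block {S2,S7,S8} splits into {S7,S8} and {S2}.
On input a, block {S7,S8} splits into {S7} and {S8}.
The partition is now stable with 5 blocks: {S3,S5,S6} | {S7} | {S0,S4} | {S2} | {S8}.
S4 and S2 end up in different blocks, so they are distinguishable. For instance, the string 'ε' is accepted from only S4.

No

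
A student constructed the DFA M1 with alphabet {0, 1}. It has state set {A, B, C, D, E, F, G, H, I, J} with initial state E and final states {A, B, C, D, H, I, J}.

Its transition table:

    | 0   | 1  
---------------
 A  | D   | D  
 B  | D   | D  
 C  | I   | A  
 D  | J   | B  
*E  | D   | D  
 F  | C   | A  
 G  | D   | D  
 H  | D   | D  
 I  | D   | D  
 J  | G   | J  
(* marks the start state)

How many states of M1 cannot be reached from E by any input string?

5

Starting at E and following transitions, the reachable set is {B, D, E, G, J}. That leaves A, C, F, H, I unreachable — 5 in total.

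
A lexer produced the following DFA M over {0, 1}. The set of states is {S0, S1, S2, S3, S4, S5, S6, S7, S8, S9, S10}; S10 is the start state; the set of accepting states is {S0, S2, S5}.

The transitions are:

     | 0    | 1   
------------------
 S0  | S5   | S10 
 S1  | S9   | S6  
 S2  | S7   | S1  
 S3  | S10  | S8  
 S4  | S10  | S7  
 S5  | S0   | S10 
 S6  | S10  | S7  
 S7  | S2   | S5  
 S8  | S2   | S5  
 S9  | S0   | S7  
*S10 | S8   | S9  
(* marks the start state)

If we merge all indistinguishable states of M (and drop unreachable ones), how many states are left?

Reachable states from the start: {S0,S1,S2,S5,S6,S7,S8,S9,S10}. Unreachable: {S3,S4} — drop them.
Initial partition by acceptance: {S0,S2,S5} | {S1,S6,S7,S8,S9,S10}.
On input 0, block {S0,S2,S5} splits into {S0,S5} and {S2}.
On input 0, block {S1,S6,S7,S8,S9,S10} splits into {S1,S6,S10} and {S7,S8} and {S9}.
On input 0, block {S1,S6,S10} splits into {S1} and {S6} and {S10}.
No further refinement is possible. Final partition (7 blocks): {S0,S5} | {S1} | {S2} | {S7,S8} | {S9} | {S6} | {S10}.

7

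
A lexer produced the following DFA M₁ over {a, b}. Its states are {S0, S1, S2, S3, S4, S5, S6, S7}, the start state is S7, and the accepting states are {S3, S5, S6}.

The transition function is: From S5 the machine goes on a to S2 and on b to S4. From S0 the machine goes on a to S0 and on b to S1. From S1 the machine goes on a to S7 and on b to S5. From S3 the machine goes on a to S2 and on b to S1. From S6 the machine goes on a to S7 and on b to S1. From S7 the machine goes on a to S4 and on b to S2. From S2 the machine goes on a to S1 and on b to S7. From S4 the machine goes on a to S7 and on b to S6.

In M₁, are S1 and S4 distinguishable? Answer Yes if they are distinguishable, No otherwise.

No

First remove the unreachable states {S0,S3}; 6 states remain.
Start with accepting vs non-accepting: {S5,S6} | {S1,S2,S4,S7}.
On input b, block {S1,S2,S4,S7} splits into {S1,S4} and {S2,S7}.
Stable partition: {S5,S6} | {S1,S4} | {S2,S7} — 3 equivalence classes.
S1 and S4 lie in the same block of the stable partition, so they are equivalent — no string distinguishes them.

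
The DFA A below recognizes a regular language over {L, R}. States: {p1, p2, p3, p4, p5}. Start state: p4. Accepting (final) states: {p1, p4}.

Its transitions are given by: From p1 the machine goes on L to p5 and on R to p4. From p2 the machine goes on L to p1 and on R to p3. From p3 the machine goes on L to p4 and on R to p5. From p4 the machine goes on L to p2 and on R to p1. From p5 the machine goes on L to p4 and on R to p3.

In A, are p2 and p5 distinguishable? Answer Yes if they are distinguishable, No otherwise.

Every state is reachable, so we keep all 5.
P0 = {p1,p4} | {p2,p3,p5}.
No further refinement is possible. Final partition (2 blocks): {p1,p4} | {p2,p3,p5}.
p2 and p5 lie in the same block of the stable partition, so they are equivalent — no string distinguishes them.

No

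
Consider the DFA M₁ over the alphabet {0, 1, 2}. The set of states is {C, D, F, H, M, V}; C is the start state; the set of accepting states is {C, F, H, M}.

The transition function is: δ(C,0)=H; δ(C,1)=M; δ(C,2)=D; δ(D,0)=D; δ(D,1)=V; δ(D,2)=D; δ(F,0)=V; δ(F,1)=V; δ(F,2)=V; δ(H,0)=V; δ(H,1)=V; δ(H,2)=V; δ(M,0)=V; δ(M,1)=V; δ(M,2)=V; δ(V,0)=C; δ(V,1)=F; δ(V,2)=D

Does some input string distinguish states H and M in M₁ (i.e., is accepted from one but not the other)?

No

Every state is reachable, so we keep all 6.
Start with accepting vs non-accepting: {C,F,H,M} | {D,V}.
Split {C,F,H,M} by δ(·,0) → {F,H,M} and {C}.
On input 0, block {D,V} splits into {D} and {V}.
Stable partition: {F,H,M} | {D} | {C} | {V} — 4 equivalence classes.
H and M lie in the same block of the stable partition, so they are equivalent — no string distinguishes them.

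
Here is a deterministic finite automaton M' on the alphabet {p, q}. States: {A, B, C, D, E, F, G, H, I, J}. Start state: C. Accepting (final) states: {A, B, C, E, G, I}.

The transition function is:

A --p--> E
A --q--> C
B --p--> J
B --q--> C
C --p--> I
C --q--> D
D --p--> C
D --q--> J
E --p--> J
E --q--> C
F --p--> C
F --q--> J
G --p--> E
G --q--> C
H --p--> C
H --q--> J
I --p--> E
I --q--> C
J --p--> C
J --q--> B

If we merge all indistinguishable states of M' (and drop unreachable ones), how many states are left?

First remove the unreachable states {A,F,G,H}; 6 states remain.
Start with accepting vs non-accepting: {B,C,E,I} | {D,J}.
Refine {B,C,E,I} on symbol p: members go to different blocks, giving {B,E} and {C,I}.
Refine {D,J} on symbol q: members go to different blocks, giving {D} and {J}.
On input p, block {C,I} splits into {C} and {I}.
No further refinement is possible. Final partition (5 blocks): {B,E} | {D} | {C} | {J} | {I}.

5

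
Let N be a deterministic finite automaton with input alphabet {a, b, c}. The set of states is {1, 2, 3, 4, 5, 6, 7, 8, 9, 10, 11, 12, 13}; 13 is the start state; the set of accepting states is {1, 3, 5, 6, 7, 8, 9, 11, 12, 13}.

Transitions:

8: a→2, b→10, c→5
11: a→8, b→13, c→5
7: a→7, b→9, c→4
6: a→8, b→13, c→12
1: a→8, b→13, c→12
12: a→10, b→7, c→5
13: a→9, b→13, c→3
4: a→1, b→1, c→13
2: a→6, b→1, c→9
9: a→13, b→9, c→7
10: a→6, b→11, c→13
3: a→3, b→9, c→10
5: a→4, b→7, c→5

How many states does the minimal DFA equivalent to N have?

6

Every state is reachable, so we keep all 13.
Start with accepting vs non-accepting: {1,3,5,6,7,8,9,11,12,13} | {2,4,10}.
On input a, block {1,3,5,6,7,8,9,11,12,13} splits into {1,3,6,7,9,11,13} and {5,8,12}.
Refine {1,3,6,7,9,11,13} on symbol a: members go to different blocks, giving {3,7,9,13} and {1,6,11}.
On input c, block {3,7,9,13} splits into {3,7} and {9,13}.
Split {5,8,12} by δ(·,b) → {5,12} and {8}.
Stable partition: {3,7} | {2,4,10} | {5,12} | {1,6,11} | {9,13} | {8} — 6 equivalence classes.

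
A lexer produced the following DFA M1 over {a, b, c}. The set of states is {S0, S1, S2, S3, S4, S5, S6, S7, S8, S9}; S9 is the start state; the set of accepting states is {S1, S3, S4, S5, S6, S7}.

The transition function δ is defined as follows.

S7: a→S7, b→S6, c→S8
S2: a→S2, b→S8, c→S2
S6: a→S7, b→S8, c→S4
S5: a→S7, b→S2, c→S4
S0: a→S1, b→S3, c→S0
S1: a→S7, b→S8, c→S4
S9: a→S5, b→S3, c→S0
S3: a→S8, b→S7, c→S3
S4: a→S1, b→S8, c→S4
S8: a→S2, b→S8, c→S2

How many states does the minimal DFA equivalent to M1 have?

Every state is reachable, so we keep all 10.
Initial partition by acceptance: {S1,S3,S4,S5,S6,S7} | {S0,S2,S8,S9}.
Split {S1,S3,S4,S5,S6,S7} by δ(·,a) → {S1,S4,S5,S6,S7} and {S3}.
Refine {S1,S4,S5,S6,S7} on symbol b: members go to different blocks, giving {S1,S4,S5,S6} and {S7}.
On input a, block {S1,S4,S5,S6} splits into {S1,S5,S6} and {S4}.
Split {S0,S2,S8,S9} by δ(·,a) → {S0,S9} and {S2,S8}.
Stable partition: {S1,S5,S6} | {S0,S9} | {S3} | {S7} | {S4} | {S2,S8} — 6 equivalence classes.

6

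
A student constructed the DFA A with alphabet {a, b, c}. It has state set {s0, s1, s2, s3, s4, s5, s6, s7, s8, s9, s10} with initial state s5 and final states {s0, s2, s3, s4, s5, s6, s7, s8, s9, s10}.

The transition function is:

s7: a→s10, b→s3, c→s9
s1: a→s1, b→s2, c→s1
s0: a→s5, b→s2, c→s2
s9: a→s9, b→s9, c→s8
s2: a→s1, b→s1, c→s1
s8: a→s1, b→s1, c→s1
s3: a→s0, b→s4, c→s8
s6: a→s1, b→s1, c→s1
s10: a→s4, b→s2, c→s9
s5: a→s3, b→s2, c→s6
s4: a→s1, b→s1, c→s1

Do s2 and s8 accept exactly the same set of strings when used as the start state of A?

Yes

States {s7,s9,s10} cannot be reached from the start state, so discard them.
Initial partition by acceptance: {s0,s2,s3,s4,s5,s6,s8} | {s1}.
Split {s0,s2,s3,s4,s5,s6,s8} by δ(·,a) → {s2,s4,s6,s8} and {s0,s3,s5}.
Stable partition: {s2,s4,s6,s8} | {s1} | {s0,s3,s5} — 3 equivalence classes.
s2 and s8 lie in the same block of the stable partition, so they are equivalent — no string distinguishes them.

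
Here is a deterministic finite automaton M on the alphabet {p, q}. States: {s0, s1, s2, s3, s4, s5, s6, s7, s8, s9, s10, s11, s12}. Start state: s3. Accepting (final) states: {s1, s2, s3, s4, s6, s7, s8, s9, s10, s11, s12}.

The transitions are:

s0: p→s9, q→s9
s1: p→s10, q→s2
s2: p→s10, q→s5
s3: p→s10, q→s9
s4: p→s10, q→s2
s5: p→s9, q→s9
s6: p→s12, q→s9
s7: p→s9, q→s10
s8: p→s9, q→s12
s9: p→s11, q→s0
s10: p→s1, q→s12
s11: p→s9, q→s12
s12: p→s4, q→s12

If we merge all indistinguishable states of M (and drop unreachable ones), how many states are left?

First remove the unreachable states {s6,s7,s8}; 10 states remain.
Initial partition by acceptance: {s1,s2,s3,s4,s9,s10,s11,s12} | {s0,s5}.
Split {s1,s2,s3,s4,s9,s10,s11,s12} by δ(·,q) → {s1,s3,s4,s10,s11,s12} and {s2,s9}.
On input p, block {s1,s3,s4,s10,s11,s12} splits into {s1,s3,s4,s10,s12} and {s11}.
Split {s1,s3,s4,s10,s12} by δ(·,q) → {s1,s3,s4} and {s10,s12}.
Split {s2,s9} by δ(·,p) → {s2} and {s9}.
Refine {s1,s3,s4} on symbol q: members go to different blocks, giving {s1,s4} and {s3}.
Stable partition: {s1,s4} | {s0,s5} | {s2} | {s11} | {s10,s12} | {s9} | {s3} — 7 equivalence classes.

7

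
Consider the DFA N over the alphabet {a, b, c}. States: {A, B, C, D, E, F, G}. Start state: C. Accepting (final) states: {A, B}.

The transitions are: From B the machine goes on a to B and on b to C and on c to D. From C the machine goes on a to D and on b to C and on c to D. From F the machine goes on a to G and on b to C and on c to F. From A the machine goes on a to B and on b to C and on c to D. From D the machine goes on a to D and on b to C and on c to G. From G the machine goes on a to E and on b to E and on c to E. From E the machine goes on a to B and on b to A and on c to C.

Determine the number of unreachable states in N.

No path from C leads to F; the other 6 states are all reachable.

1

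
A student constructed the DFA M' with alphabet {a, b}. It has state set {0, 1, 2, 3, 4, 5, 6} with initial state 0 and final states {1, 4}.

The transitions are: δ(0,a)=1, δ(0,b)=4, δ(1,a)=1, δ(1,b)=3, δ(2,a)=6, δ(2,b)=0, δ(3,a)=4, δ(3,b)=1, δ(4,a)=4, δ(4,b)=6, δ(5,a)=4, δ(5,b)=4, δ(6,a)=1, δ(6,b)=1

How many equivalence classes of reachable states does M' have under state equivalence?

Reachable states from the start: {0,1,3,4,6}. Unreachable: {2,5} — drop them.
Initial partition by acceptance: {1,4} | {0,3,6}.
No further refinement is possible. Final partition (2 blocks): {1,4} | {0,3,6}.

2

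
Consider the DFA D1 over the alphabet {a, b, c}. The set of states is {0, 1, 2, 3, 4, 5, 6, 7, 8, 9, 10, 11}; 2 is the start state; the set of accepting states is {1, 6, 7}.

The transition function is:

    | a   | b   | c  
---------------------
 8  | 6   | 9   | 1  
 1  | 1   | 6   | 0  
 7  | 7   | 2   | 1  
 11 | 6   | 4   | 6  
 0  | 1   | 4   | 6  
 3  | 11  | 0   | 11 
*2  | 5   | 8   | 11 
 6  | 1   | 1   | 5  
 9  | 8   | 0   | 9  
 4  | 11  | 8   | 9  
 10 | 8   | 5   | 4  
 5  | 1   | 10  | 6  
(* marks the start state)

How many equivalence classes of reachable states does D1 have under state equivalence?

4

States {3,7} cannot be reached from the start state, so discard them.
P0 = {1,6} | {0,2,4,5,8,9,10,11}.
Refine {0,2,4,5,8,9,10,11} on symbol a: members go to different blocks, giving {0,5,8,11} and {2,4,9,10}.
On input c, block {2,4,9,10} splits into {4,9,10} and {2}.
The partition is now stable with 4 blocks: {1,6} | {0,5,8,11} | {4,9,10} | {2}.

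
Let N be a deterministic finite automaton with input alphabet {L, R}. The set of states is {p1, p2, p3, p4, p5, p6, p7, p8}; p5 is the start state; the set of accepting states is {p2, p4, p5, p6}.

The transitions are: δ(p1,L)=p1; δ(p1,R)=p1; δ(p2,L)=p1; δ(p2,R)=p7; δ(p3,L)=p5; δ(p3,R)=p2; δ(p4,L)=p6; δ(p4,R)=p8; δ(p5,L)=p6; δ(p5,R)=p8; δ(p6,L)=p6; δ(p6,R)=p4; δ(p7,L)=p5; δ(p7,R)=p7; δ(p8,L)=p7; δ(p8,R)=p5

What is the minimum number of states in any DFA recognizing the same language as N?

4

Reachable states from the start: {p4,p5,p6,p7,p8}. Unreachable: {p1,p2,p3} — drop them.
Initial partition by acceptance: {p4,p5,p6} | {p7,p8}.
Split {p4,p5,p6} by δ(·,R) → {p4,p5} and {p6}.
Split {p7,p8} by δ(·,L) → {p7} and {p8}.
The partition is now stable with 4 blocks: {p4,p5} | {p7} | {p6} | {p8}.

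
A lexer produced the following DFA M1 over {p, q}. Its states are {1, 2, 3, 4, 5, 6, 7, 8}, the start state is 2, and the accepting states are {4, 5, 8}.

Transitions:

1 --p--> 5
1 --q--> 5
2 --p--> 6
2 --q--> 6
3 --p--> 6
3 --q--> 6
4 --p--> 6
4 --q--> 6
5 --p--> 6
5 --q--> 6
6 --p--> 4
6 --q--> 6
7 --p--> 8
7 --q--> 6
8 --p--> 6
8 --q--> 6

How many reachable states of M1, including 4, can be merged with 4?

First remove the unreachable states {1,3,5,7,8}; 3 states remain.
Initial partition by acceptance: {4} | {2,6}.
Split {2,6} by δ(·,p) → {2} and {6}.
The partition is now stable with 3 blocks: {4} | {2} | {6}.
The equivalence class containing 4 is {4}, of size 1.

1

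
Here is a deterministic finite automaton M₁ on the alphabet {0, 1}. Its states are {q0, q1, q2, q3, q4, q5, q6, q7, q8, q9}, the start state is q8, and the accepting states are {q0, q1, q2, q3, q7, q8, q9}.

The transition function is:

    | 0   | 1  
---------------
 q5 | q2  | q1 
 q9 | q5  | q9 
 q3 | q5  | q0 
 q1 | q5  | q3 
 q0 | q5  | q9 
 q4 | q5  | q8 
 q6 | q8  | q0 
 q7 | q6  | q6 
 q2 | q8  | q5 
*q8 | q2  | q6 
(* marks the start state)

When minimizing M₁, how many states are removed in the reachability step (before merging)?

No path from q8 leads to q4, q7; the other 8 states are all reachable.

2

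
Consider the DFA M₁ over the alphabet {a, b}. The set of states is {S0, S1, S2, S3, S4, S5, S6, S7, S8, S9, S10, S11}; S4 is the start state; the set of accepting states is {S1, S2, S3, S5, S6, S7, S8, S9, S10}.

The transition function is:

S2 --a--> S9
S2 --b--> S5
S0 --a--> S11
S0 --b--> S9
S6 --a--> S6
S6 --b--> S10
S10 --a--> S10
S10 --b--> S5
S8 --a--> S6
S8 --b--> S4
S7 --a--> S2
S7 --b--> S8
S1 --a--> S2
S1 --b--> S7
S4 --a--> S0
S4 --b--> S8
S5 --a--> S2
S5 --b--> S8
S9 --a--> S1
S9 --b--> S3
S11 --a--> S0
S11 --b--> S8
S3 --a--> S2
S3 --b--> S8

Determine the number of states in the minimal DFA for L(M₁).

6

Start with accepting vs non-accepting: {S1,S2,S3,S5,S6,S7,S8,S9,S10} | {S0,S4,S11}.
Split {S1,S2,S3,S5,S6,S7,S8,S9,S10} by δ(·,b) → {S1,S2,S3,S5,S6,S7,S9,S10} and {S8}.
On input b, block {S1,S2,S3,S5,S6,S7,S9,S10} splits into {S1,S2,S6,S9,S10} and {S3,S5,S7}.
Refine {S1,S2,S6,S9,S10} on symbol b: members go to different blocks, giving {S1,S2,S9,S10} and {S6}.
Refine {S0,S4,S11} on symbol b: members go to different blocks, giving {S4,S11} and {S0}.
No further refinement is possible. Final partition (6 blocks): {S1,S2,S9,S10} | {S4,S11} | {S8} | {S3,S5,S7} | {S6} | {S0}.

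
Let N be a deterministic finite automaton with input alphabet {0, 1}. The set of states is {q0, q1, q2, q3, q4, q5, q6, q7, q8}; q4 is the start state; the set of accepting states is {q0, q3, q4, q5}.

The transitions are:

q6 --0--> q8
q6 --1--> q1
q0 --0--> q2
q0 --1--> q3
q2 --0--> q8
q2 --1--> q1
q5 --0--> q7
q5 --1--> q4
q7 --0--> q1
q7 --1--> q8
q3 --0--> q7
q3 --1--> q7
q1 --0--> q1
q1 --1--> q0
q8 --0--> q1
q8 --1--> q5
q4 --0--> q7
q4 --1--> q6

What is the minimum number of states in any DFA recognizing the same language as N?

All states are reachable from the start state.
Initial partition by acceptance: {q0,q3,q4,q5} | {q1,q2,q6,q7,q8}.
Refine {q0,q3,q4,q5} on symbol 1: members go to different blocks, giving {q0,q5} and {q3,q4}.
Refine {q1,q2,q6,q7,q8} on symbol 1: members go to different blocks, giving {q2,q6,q7} and {q1,q8}.
No further refinement is possible. Final partition (4 blocks): {q0,q5} | {q2,q6,q7} | {q3,q4} | {q1,q8}.

4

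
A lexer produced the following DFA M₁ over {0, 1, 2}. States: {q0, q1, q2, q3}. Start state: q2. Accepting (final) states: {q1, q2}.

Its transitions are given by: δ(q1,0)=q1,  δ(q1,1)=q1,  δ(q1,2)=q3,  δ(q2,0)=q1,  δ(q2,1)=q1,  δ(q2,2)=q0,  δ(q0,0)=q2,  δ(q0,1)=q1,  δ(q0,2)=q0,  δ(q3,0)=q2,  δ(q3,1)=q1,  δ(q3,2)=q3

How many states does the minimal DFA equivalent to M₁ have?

Every state is reachable, so we keep all 4.
Start with accepting vs non-accepting: {q1,q2} | {q0,q3}.
No further refinement is possible. Final partition (2 blocks): {q1,q2} | {q0,q3}.

2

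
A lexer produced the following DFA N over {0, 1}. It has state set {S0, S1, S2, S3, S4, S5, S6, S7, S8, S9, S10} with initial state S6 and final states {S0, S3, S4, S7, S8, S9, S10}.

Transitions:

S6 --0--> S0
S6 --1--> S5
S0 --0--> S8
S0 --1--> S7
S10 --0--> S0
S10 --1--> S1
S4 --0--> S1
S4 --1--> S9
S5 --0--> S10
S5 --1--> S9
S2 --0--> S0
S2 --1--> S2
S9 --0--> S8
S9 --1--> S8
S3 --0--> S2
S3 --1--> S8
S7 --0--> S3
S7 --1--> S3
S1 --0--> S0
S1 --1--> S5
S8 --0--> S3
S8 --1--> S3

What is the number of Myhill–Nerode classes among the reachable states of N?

7

States {S4} cannot be reached from the start state, so discard them.
Start with accepting vs non-accepting: {S0,S3,S7,S8,S9,S10} | {S1,S2,S5,S6}.
Split {S0,S3,S7,S8,S9,S10} by δ(·,0) → {S0,S7,S8,S9,S10} and {S3}.
Refine {S0,S7,S8,S9,S10} on symbol 0: members go to different blocks, giving {S0,S9,S10} and {S7,S8}.
On input 0, block {S0,S9,S10} splits into {S0,S9} and {S10}.
Refine {S1,S2,S5,S6} on symbol 0: members go to different blocks, giving {S1,S2,S6} and {S5}.
Split {S1,S2,S6} by δ(·,1) → {S1,S6} and {S2}.
No further refinement is possible. Final partition (7 blocks): {S0,S9} | {S1,S6} | {S3} | {S7,S8} | {S10} | {S5} | {S2}.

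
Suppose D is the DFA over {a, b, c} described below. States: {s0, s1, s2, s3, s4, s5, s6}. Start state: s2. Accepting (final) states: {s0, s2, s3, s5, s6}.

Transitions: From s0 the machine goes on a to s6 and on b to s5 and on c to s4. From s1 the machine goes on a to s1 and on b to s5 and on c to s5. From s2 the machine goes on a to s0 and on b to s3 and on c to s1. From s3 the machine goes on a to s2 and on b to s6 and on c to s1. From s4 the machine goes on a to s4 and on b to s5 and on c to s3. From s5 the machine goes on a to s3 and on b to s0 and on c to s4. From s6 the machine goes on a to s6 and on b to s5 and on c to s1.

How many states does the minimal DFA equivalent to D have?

2

All states are reachable from the start state.
Start with accepting vs non-accepting: {s0,s2,s3,s5,s6} | {s1,s4}.
No further refinement is possible. Final partition (2 blocks): {s0,s2,s3,s5,s6} | {s1,s4}.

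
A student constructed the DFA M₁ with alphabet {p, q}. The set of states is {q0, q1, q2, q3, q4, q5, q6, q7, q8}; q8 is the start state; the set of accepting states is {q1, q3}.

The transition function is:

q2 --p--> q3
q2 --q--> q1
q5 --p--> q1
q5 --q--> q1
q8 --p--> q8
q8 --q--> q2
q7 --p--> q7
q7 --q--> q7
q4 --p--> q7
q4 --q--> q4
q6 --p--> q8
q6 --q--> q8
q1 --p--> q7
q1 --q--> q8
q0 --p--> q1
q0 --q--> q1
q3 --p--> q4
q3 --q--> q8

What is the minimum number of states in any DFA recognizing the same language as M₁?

First remove the unreachable states {q0,q5,q6}; 6 states remain.
P0 = {q1,q3} | {q2,q4,q7,q8}.
Refine {q2,q4,q7,q8} on symbol p: members go to different blocks, giving {q4,q7,q8} and {q2}.
Refine {q4,q7,q8} on symbol q: members go to different blocks, giving {q4,q7} and {q8}.
No further refinement is possible. Final partition (4 blocks): {q1,q3} | {q4,q7} | {q2} | {q8}.

4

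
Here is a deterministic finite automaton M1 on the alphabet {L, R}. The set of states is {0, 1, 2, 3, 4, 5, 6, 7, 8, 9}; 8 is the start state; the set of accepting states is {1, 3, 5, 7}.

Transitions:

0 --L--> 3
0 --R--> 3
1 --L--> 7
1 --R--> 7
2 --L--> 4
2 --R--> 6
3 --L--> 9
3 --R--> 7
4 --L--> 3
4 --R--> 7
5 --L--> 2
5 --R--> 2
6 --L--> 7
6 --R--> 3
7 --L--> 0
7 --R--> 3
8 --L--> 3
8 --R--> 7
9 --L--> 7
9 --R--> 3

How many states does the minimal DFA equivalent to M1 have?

First remove the unreachable states {1,2,4,5,6}; 5 states remain.
Start with accepting vs non-accepting: {3,7} | {0,8,9}.
No further refinement is possible. Final partition (2 blocks): {3,7} | {0,8,9}.

2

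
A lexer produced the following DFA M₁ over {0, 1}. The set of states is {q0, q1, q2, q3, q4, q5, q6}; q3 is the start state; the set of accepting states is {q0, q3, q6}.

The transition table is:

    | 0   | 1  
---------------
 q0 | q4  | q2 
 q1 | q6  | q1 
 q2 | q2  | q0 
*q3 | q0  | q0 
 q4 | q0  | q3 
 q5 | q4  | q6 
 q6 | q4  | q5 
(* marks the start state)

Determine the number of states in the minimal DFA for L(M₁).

4

Reachable states from the start: {q0,q2,q3,q4}. Unreachable: {q1,q5,q6} — drop them.
Initial partition by acceptance: {q0,q3} | {q2,q4}.
Refine {q0,q3} on symbol 0: members go to different blocks, giving {q0} and {q3}.
Refine {q2,q4} on symbol 0: members go to different blocks, giving {q2} and {q4}.
No further refinement is possible. Final partition (4 blocks): {q0} | {q2} | {q3} | {q4}.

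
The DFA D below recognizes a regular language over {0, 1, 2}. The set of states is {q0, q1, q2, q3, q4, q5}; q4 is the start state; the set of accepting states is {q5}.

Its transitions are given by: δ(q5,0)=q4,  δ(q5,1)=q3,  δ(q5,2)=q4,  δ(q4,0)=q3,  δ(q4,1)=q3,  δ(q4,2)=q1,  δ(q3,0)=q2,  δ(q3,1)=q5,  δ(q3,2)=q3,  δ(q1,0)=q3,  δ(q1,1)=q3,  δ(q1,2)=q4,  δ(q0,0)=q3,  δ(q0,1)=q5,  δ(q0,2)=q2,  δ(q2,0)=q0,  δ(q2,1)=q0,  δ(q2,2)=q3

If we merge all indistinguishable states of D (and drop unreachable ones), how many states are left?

All states are reachable from the start state.
P0 = {q5} | {q0,q1,q2,q3,q4}.
Split {q0,q1,q2,q3,q4} by δ(·,1) → {q1,q2,q4} and {q0,q3}.
Split {q1,q2,q4} by δ(·,2) → {q1,q4} and {q2}.
Split {q0,q3} by δ(·,0) → {q0} and {q3}.
Stable partition: {q5} | {q1,q4} | {q0} | {q2} | {q3} — 5 equivalence classes.

5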